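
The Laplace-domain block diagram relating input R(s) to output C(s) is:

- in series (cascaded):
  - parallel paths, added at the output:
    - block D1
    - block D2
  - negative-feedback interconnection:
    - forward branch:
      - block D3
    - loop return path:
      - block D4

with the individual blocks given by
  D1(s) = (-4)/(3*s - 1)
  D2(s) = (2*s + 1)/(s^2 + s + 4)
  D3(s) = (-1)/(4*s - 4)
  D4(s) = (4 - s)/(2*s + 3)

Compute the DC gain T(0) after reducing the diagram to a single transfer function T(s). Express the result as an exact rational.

Step 1: add D1, D2 (parallel): (2*s^2 - 3*s - 17)/(3*s^3 + 2*s^2 + 11*s - 4)
Step 2: collapse the loop (D3 forward, D4 return): (-2*s - 3)/(8*s^2 + 5*s - 16)
Step 3: multiply (D1+D2), [D3/(1+D3*D4)] (series): (-4*s^3 + 43*s + 51)/(24*s^5 + 31*s^4 + 50*s^3 - 9*s^2 - 196*s + 64)
That last expression is T(s); at s = 0 only the constant terms survive, so T(0) = 51/64.

Answer: 51/64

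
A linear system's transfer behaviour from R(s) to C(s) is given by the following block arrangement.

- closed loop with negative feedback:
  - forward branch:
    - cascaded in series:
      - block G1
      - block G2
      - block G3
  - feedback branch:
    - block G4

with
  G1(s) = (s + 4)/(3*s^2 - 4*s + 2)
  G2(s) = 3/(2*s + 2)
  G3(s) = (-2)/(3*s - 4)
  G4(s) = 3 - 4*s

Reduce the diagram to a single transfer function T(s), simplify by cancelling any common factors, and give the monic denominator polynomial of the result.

(1) multiply G1, G2, G3 (series); result (-3*s - 12)/(9*s^4 - 15*s^3 - 2*s^2 + 14*s - 8)
(2) reduce the feedback loop with forward (G1*G2*G3) and return G4; result (-3*s - 12)/(9*s^4 - 15*s^3 + 10*s^2 + 53*s - 44)
That last expression is T(s), already simplified. Scaling its denominator by 1/9 (the reciprocal of the leading coefficient) yields the monic denominator.

Answer: s^4 - 5*s^3/3 + 10*s^2/9 + 53*s/9 - 44/9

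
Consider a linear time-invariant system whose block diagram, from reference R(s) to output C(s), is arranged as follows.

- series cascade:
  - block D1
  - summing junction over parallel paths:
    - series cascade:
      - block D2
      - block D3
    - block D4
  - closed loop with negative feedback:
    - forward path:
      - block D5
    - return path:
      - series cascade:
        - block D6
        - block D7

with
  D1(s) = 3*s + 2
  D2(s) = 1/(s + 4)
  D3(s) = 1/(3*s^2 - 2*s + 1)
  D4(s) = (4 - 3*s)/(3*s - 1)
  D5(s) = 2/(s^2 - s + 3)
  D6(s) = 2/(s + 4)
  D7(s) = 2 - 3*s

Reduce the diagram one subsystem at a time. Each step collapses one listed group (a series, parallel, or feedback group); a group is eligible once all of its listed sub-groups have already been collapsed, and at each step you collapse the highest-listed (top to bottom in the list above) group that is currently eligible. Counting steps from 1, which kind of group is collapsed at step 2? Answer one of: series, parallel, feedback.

(1) multiply D2, D3 (series)
(2) parallel reduction of (D2*D3), D4
(3) cascade D6, D7
(4) close the feedback loop around D5, (D6*D7)
(5) combine D1, ((D2*D3)+D4), [D5/(1+D5*(D6*D7))] in series
Step 2: parallel.

Therefore the answer is parallel.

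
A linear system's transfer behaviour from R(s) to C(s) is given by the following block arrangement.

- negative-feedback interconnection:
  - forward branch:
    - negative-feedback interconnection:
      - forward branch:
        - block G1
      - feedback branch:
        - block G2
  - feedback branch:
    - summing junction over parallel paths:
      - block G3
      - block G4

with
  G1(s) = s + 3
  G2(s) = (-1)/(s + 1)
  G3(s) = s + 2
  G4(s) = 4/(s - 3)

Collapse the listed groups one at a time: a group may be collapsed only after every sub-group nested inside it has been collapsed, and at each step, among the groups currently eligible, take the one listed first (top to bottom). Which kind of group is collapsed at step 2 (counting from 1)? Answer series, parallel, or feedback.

1. reduce the feedback loop with forward G1 and return G2
2. parallel reduction of G3, G4
3. close the feedback loop around [G1/(1+G1*G2)], (G3+G4)
At step 2 the group reduced is parallel.

Hence the answer: parallel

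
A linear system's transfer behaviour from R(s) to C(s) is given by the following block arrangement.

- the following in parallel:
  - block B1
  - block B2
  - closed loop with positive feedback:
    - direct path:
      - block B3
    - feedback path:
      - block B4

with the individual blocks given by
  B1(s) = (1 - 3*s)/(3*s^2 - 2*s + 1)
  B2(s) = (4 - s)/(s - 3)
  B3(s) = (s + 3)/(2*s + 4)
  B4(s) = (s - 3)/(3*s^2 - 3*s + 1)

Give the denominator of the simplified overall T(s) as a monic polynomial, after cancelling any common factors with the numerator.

Step 1: collapse the loop (B3 forward, B4 return); result (3*s^3 + 6*s^2 - 8*s + 3)/(6*s^3 + 5*s^2 - 10*s + 13)
Step 2: add B1, B2, [B3/(1-B3*B4)] (parallel); result (-9*s^6 + 36*s^5 + 22*s^4 - 8*s^3 + 31*s^2 + 48*s + 4)/(18*s^6 - 51*s^5 - 43*s^4 + 166*s^3 - 228*s^2 + 121*s - 39)
No further cancellation is possible in the step-2 result, so that is T(s). Its denominator becomes monic after dividing by the leading coefficient 18.

Answer: s^6 - 17*s^5/6 - 43*s^4/18 + 83*s^3/9 - 38*s^2/3 + 121*s/18 - 13/6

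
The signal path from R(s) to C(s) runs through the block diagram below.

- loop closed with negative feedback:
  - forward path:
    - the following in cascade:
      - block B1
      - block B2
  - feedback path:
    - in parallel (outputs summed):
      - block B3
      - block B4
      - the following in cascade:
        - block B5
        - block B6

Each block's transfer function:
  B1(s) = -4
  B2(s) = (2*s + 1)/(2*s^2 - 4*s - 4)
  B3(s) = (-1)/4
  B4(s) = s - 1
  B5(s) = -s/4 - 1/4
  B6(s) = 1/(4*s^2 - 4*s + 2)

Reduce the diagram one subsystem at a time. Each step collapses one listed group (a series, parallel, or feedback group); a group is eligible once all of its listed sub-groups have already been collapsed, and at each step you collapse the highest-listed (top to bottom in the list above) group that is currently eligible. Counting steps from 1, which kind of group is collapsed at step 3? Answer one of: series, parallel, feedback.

[1] series reduction of B1, B2
[2] series reduction of B5, B6
[3] sum the parallel branches B3, B4, (B5*B6)
[4] apply the feedback formula to (B1*B2), (B3+B4+(B5*B6))
The group at step 3 is a parallel group.

Hence the answer: parallel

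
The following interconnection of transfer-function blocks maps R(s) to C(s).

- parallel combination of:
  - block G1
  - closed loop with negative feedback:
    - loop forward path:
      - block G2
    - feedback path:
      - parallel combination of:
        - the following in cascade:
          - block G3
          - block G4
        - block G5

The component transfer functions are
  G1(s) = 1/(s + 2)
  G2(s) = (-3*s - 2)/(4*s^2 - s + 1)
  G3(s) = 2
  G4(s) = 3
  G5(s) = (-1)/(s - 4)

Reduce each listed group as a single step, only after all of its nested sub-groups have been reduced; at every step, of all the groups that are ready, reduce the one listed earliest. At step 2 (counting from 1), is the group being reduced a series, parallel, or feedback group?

Step 1 - series reduction of G3, G4
Step 2 - sum the parallel branches (G3*G4), G5
Step 3 - reduce the feedback loop with forward G2 and return ((G3*G4)+G5)
Step 4 - reduce the parallel group G1, [G2/(1+G2*((G3*G4)+G5))]
At step 2 the group reduced is parallel.

Hence the answer: parallel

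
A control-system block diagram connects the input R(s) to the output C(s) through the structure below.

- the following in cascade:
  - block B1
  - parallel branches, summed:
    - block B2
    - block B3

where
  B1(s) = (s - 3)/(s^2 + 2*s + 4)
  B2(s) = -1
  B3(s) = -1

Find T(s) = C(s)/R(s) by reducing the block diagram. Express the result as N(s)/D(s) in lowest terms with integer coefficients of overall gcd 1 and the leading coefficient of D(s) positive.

1. parallel reduction of B2, B3 = -2
2. series reduction of B1, (B2+B3), giving the overall T(s)

Final answer: (6 - 2*s)/(s^2 + 2*s + 4)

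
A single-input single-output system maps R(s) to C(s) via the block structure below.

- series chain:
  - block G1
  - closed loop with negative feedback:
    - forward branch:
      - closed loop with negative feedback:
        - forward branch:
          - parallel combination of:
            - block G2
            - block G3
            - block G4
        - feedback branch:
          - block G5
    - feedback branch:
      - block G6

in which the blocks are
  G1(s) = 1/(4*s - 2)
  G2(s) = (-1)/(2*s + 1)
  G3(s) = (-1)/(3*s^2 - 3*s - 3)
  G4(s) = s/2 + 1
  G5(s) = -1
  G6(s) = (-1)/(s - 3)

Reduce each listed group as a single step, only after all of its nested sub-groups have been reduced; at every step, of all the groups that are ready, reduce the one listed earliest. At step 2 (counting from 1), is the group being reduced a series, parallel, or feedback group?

[1] add G2, G3, G4 (parallel)
[2] feedback reduction of (G2+G3+G4), G5
[3] apply the feedback formula to [(G2+G3+G4)/(1+(G2+G3+G4)*G5)], G6
[4] reduce the series chain G1, [[(G2+G3+G4)/(1+(G2+G3+G4)*G5)]/(1+[(G2+G3+G4)/(1+(G2+G3+G4)*G5)]*G6)]
At step 2 the group reduced is feedback.

Therefore the answer is feedback.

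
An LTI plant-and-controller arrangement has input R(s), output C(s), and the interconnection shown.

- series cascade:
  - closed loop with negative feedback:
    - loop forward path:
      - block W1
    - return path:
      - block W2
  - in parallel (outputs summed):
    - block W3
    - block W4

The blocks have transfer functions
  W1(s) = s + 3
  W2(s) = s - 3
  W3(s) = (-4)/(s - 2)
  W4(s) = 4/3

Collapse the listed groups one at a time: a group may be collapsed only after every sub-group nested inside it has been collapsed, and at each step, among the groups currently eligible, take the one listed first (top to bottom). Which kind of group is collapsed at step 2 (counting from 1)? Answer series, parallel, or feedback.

Step 1 - reduce the feedback loop with forward W1 and return W2
Step 2 - parallel reduction of W3, W4
Step 3 - reduce the series chain [W1/(1+W1*W2)], (W3+W4)
At step 2 the group reduced is parallel.

Therefore the answer is parallel.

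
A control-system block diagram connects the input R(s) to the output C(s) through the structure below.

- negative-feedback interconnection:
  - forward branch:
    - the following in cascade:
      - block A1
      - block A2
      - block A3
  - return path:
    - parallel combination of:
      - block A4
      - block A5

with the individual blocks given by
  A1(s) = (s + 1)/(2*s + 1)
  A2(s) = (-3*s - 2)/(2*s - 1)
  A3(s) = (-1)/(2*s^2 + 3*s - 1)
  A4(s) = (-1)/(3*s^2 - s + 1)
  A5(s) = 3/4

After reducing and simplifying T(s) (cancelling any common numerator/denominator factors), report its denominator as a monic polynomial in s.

Step 1: reduce the series chain A1, A2, A3 -> (3*s^2 + 5*s + 2)/(8*s^4 + 12*s^3 - 6*s^2 - 3*s + 1)
Step 2: parallel reduction of A4, A5 -> (9*s^2 - 3*s - 1)/(12*s^2 - 4*s + 4)
Step 3: apply the feedback formula to (A1*A2*A3), (A4+A5) -> (36*s^4 + 48*s^3 + 16*s^2 + 12*s + 8)/(96*s^6 + 112*s^5 - 61*s^4 + 72*s^3 - 27*s + 2)
That last expression is T(s), already simplified. Scaling its denominator by 1/96 (the reciprocal of the leading coefficient) yields the monic denominator.

Final answer: s^6 + 7*s^5/6 - 61*s^4/96 + 3*s^3/4 - 9*s/32 + 1/48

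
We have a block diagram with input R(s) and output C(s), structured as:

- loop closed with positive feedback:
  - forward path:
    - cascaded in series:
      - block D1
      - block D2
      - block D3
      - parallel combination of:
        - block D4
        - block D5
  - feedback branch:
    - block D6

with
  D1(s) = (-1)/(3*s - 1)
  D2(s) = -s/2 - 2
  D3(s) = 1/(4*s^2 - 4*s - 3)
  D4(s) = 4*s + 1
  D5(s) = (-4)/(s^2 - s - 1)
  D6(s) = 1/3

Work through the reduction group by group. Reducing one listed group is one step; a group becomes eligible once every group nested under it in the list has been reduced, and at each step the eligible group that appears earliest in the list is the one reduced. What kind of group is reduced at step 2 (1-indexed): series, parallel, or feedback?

Step 1: add D4, D5 (parallel)
Step 2: combine D1, D2, D3, (D4+D5) in series
Step 3: reduce the feedback loop with forward (D1*D2*D3*(D4+D5)) and return D6
At step 2 the group reduced is series.

Final answer: series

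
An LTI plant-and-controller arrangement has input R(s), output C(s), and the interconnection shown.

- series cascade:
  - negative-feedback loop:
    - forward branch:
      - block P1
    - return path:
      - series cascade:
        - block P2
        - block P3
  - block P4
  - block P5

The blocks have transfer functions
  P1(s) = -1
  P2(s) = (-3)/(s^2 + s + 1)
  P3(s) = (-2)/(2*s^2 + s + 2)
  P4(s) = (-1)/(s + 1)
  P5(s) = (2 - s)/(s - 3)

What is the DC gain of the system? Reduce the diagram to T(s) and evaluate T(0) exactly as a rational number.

Step 1. combine P2, P3 in series gives 6/(2*s^4 + 3*s^3 + 5*s^2 + 3*s + 2)
Step 2. collapse the loop (P1 forward, (P2*P3) return) gives (-2*s^4 - 3*s^3 - 5*s^2 - 3*s - 2)/(2*s^4 + 3*s^3 + 5*s^2 + 3*s - 4)
Step 3. reduce the series chain [P1/(1+P1*(P2*P3))], P4, P5 gives (-2*s^5 + s^4 + s^3 + 7*s^2 + 4*s + 4)/(2*s^6 - s^5 - 7*s^4 - 16*s^3 - 25*s^2 - s + 12)
DC gain: substitute s = 0 into T(s) from step 3: T(0) = 4/12 = 1/3.

Final answer: 1/3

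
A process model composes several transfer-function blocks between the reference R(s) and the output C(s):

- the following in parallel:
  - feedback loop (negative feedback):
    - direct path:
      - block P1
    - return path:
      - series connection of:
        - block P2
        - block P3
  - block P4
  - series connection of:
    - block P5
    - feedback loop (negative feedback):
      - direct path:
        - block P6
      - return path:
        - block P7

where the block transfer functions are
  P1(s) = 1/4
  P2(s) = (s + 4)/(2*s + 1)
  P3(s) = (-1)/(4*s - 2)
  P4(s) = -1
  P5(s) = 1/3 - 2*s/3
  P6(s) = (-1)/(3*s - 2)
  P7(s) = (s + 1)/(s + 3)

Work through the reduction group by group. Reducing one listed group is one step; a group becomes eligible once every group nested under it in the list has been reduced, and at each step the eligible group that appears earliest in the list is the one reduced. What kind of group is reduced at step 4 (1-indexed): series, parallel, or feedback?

Step 1: combine P2, P3 in series
Step 2: apply the feedback formula to P1, (P2*P3)
Step 3: feedback reduction of P6, P7
Step 4: multiply P5, [P6/(1+P6*P7)] (series)
Step 5: add [P1/(1+P1*(P2*P3))], P4, (P5*[P6/(1+P6*P7)]) (parallel)
At step 4 the group reduced is series.

Final answer: series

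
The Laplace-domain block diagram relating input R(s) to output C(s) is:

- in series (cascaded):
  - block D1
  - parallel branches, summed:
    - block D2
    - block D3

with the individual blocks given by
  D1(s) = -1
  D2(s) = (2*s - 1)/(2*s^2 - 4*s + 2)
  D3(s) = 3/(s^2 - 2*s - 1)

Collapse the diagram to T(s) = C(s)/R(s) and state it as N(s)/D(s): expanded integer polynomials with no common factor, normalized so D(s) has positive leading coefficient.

The answer is (-2*s^3 - s^2 + 12*s - 7)/(2*s^4 - 8*s^3 + 8*s^2 - 2).

Reasoning:
Step 1. sum the parallel branches D2, D3 -> (2*s^3 + s^2 - 12*s + 7)/(2*s^4 - 8*s^3 + 8*s^2 - 2)
Step 2. combine D1, (D2+D3) in series, which is the overall transfer function T(s) = C(s)/R(s) in lowest terms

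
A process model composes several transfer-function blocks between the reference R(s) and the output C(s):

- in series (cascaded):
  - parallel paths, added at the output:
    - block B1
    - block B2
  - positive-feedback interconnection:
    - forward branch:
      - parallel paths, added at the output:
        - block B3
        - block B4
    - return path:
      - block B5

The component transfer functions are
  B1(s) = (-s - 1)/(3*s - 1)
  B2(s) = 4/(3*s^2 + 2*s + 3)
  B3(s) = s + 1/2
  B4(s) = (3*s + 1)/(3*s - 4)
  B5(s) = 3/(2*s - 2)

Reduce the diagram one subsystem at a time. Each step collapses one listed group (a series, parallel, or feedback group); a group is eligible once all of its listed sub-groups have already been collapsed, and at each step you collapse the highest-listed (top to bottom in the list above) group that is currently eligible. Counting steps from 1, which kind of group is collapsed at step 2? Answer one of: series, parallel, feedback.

The answer is parallel.

Reasoning:
Step 1. sum the parallel branches B1, B2
Step 2. reduce the parallel group B3, B4
Step 3. apply the feedback formula to (B3+B4), B5
Step 4. series reduction of (B1+B2), [(B3+B4)/(1-(B3+B4)*B5)]
Step 2 collapses a parallel group.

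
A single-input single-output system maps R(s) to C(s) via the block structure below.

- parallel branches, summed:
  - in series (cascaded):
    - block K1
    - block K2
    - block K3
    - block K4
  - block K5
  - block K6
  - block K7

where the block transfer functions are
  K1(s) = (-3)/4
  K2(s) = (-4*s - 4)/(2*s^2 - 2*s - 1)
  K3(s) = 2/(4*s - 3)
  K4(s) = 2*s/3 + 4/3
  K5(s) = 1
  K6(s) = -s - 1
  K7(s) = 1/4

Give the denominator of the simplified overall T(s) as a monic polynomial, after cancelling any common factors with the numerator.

Step 1 - cascade K1, K2, K3, K4 gives (4*s^2 + 12*s + 8)/(8*s^3 - 14*s^2 + 2*s + 3)
Step 2 - sum the parallel branches (K1*K2*K3*K4), K5, K6, K7 gives (-32*s^4 + 64*s^3 - 6*s^2 + 38*s + 35)/(32*s^3 - 56*s^2 + 8*s + 12)
T(s) is the step-2 result (common factors already cancelled). Leading coefficient of the denominator: 32. Divide through by 32 for the monic polynomial.

Final answer: s^3 - 7*s^2/4 + s/4 + 3/8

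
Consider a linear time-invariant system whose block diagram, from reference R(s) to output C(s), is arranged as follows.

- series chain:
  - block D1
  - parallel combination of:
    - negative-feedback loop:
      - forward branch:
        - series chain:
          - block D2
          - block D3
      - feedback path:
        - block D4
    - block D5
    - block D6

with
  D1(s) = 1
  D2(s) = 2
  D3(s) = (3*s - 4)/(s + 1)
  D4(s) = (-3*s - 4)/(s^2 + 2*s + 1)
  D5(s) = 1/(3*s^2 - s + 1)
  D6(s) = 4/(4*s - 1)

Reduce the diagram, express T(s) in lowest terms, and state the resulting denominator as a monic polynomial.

The answer is s^6 - 187*s^5/12 + 73*s^4/6 + 299*s^3/12 - 67*s^2/4 + 27*s/2 - 11/4.

Reasoning:
1. combine D2, D3 in series: (6*s - 8)/(s + 1)
2. collapse the loop ((D2*D3) forward, D4 return): (6*s^3 + 4*s^2 - 10*s - 8)/(s^3 - 15*s^2 + 3*s + 33)
3. reduce the parallel group [(D2*D3)/(1+(D2*D3)*D4)], D5, D6: (72*s^6 + 18*s^5 - 298*s^4 + 27*s^3 + 353*s^2 - 21*s + 107)/(12*s^6 - 187*s^5 + 146*s^4 + 299*s^3 - 201*s^2 + 162*s - 33)
4. cascade D1, ([(D2*D3)/(1+(D2*D3)*D4)]+D5+D6): (72*s^6 + 18*s^5 - 298*s^4 + 27*s^3 + 353*s^2 - 21*s + 107)/(12*s^6 - 187*s^5 + 146*s^4 + 299*s^3 - 201*s^2 + 162*s - 33)
The result of step 4 is T(s) in lowest terms. Its denominator has leading coefficient 12; dividing the denominator through by 12 makes it monic.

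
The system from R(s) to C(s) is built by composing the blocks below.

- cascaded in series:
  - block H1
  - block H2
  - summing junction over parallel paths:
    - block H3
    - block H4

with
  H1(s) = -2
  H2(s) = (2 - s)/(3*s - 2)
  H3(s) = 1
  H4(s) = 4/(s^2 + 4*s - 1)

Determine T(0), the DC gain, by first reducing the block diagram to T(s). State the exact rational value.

(1) add H3, H4 (parallel) -> (s^2 + 4*s + 3)/(s^2 + 4*s - 1)
(2) reduce the series chain H1, H2, (H3+H4) -> (2*s^3 + 4*s^2 - 10*s - 12)/(3*s^3 + 10*s^2 - 11*s + 2)
DC gain: substitute s = 0 into T(s) from step 2: T(0) = -12/2 = -6.

Final answer: -6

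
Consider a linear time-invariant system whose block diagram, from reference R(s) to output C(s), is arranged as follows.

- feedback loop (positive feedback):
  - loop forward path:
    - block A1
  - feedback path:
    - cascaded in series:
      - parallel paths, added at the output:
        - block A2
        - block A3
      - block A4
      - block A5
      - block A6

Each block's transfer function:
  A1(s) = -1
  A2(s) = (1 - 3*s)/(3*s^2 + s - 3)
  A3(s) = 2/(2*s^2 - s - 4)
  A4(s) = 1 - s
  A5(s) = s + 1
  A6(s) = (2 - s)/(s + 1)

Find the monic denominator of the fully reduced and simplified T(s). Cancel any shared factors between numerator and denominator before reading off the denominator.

The answer is s^5 - 35*s^4/6 + 11*s^3/2 + 23*s^2/3 - 55*s/6 + 4/3.

Reasoning:
[1] parallel reduction of A2, A3 gives (-6*s^3 + 11*s^2 + 13*s - 10)/(6*s^4 - s^3 - 19*s^2 - s + 12)
[2] series reduction of (A2+A3), A4, A5, A6 gives (-6*s^5 + 29*s^4 - 32*s^3 - 27*s^2 + 56*s - 20)/(6*s^4 - s^3 - 19*s^2 - s + 12)
[3] feedback reduction of A1, ((A2+A3)*A4*A5*A6) gives (6*s^4 - s^3 - 19*s^2 - s + 12)/(6*s^5 - 35*s^4 + 33*s^3 + 46*s^2 - 55*s + 8)
T(s) is the step-3 result (common factors already cancelled). Leading coefficient of the denominator: 6. Divide through by 6 for the monic polynomial.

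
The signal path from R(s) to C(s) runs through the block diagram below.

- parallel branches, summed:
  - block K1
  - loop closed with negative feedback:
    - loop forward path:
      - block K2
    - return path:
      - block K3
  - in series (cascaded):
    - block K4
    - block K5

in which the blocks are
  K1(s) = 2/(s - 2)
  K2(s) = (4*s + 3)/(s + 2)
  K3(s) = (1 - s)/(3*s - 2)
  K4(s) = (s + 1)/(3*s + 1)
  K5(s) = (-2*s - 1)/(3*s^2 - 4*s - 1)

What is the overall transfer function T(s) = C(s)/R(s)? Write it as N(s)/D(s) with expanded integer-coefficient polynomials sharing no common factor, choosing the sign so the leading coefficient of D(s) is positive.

[1] feedback reduction of K2, K3 gives (-12*s^2 - s + 6)/(s^2 - 5*s + 1)
[2] combine K4, K5 in series gives (-2*s^2 - 3*s - 1)/(9*s^3 - 9*s^2 - 7*s - 1)
[3] parallel reduction of K1, [K2/(1+K2*K3)], (K4*K5), which is the overall transfer function T(s) = C(s)/R(s) in lowest terms

Hence the answer: (-108*s^6 + 331*s^5 - 148*s^4 - 237*s^3 + 57*s^2 + 67*s + 12)/(9*s^6 - 72*s^5 + 155*s^4 - 69*s^3 - 52*s^2 + 3*s + 2)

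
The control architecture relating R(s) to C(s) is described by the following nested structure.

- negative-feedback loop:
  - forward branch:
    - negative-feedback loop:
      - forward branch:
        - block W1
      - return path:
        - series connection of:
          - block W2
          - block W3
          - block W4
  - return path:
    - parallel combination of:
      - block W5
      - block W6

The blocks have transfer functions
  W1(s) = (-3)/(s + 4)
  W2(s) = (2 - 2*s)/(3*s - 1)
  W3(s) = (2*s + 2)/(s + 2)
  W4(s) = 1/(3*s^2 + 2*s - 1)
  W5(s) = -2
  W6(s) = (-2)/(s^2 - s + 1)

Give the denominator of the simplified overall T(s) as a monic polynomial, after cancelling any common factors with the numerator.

Step 1 - cascade W2, W3, W4; result (4 - 4*s)/(9*s^3 + 12*s^2 - 11*s + 2)
Step 2 - reduce the feedback loop with forward W1 and return (W2*W3*W4); result (-27*s^3 - 36*s^2 + 33*s - 6)/(9*s^4 + 48*s^3 + 37*s^2 - 30*s - 4)
Step 3 - parallel reduction of W5, W6; result (-2*s^2 + 2*s - 4)/(s^2 - s + 1)
Step 4 - apply the feedback formula to [W1/(1+W1*(W2*W3*W4))], (W5+W6); result (-27*s^5 - 9*s^4 + 42*s^3 - 75*s^2 + 39*s - 6)/(9*s^6 + 93*s^5 + 16*s^4 - 49*s^3 + 285*s^2 - 170*s + 20)
Step 4 gives the fully reduced T(s), with no common factor left to cancel. The denominator's leading coefficient is 9, so divide each of its coefficients by 9 to get the monic form.

Therefore the answer is s^6 + 31*s^5/3 + 16*s^4/9 - 49*s^3/9 + 95*s^2/3 - 170*s/9 + 20/9.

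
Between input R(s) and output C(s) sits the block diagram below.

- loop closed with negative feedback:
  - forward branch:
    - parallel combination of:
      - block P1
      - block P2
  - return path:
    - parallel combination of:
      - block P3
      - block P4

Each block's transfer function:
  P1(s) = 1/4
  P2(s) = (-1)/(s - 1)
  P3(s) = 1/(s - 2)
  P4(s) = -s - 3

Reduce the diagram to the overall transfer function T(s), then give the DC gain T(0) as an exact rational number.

First reduce the diagram to T(s).

Step 1 - sum the parallel branches P1, P2 gives (s - 5)/(4*s - 4)
Step 2 - reduce the parallel group P3, P4 gives (-s^2 - s + 7)/(s - 2)
Step 3 - collapse the loop ((P1+P2) forward, (P3+P4) return) gives (-s^2 + 7*s - 10)/(s^3 - 8*s^2 + 27)
Step 3 gives the overall T(s). Then T(0) = -10/27.

Answer: -10/27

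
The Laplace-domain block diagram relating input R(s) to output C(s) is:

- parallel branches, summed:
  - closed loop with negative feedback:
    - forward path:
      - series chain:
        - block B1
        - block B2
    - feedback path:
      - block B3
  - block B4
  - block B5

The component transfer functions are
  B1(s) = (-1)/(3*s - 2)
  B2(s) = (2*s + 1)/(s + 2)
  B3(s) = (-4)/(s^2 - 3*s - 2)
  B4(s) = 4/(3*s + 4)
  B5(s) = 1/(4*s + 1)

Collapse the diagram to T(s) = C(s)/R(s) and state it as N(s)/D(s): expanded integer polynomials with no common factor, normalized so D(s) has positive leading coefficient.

Step 1 - cascade B1, B2, giving (-2*s - 1)/(3*s^2 + 4*s - 4)
Step 2 - collapse the loop ((B1*B2) forward, B3 return), giving (-2*s^3 + 5*s^2 + 7*s + 2)/(3*s^4 - 5*s^3 - 22*s^2 + 12*s + 12)
Step 3 - reduce the parallel group [(B1*B2)/(1+(B1*B2)*B3)], B4, B5 - this is the overall T(s), already in the required normalized form

Therefore the answer is (33*s^5 - 49*s^4 - 287*s^3 + 229*s^2 + 390*s + 104)/(36*s^6 - 3*s^5 - 347*s^4 - 294*s^3 + 284*s^2 + 276*s + 48).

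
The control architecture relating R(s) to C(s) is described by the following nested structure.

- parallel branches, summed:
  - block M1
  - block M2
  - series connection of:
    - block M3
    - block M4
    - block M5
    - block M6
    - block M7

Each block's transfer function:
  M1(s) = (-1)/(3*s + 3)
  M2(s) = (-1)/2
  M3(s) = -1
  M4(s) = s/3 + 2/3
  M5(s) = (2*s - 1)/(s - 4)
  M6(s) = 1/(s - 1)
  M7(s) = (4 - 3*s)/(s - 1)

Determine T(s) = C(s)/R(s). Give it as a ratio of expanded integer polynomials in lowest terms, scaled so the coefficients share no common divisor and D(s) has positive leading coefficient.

Step 1: cascade M3, M4, M5, M6, M7, giving (6*s^3 + s^2 - 18*s + 8)/(3*s^3 - 18*s^2 + 27*s - 12)
Step 2: reduce the parallel group M1, M2, (M3*M4*M5*M6*M7) - this is the overall T(s), already in the required normalized form

Answer: (9*s^4 + 27*s^3 - 31*s^2 - 53*s + 36)/(6*s^4 - 30*s^3 + 18*s^2 + 30*s - 24)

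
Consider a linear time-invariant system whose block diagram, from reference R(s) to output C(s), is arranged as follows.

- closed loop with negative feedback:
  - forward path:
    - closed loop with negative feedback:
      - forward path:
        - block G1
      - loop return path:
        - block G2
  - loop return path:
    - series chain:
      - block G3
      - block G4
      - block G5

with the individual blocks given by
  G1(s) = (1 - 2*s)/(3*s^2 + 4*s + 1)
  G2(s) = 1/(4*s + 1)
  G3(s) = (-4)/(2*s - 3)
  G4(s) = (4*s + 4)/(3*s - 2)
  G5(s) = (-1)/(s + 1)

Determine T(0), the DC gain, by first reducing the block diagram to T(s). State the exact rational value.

1. reduce the feedback loop with forward G1 and return G2 gives (-8*s^2 + 2*s + 1)/(12*s^3 + 19*s^2 + 6*s + 2)
2. cascade G3, G4, G5 gives 16/(6*s^2 - 13*s + 6)
3. feedback reduction of [G1/(1+G1*G2)], (G3*G4*G5) gives (-48*s^4 + 116*s^3 - 68*s^2 - s + 6)/(72*s^5 - 42*s^4 - 139*s^3 - 80*s^2 + 42*s + 28)
Step 3 gives the overall T(s). Then T(0) = 6/28 = 3/14.

Answer: 3/14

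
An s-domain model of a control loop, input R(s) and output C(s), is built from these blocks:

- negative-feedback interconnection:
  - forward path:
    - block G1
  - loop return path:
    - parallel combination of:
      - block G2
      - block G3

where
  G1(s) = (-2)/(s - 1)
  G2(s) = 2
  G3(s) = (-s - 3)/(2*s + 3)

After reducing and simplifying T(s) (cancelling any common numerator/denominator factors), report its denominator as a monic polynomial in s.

1. parallel reduction of G2, G3; result (3*s + 3)/(2*s + 3)
2. feedback reduction of G1, (G2+G3); result (-4*s - 6)/(2*s^2 - 5*s - 9)
That last expression is T(s), already simplified. Scaling its denominator by 1/2 (the reciprocal of the leading coefficient) yields the monic denominator.

Therefore the answer is s^2 - 5*s/2 - 9/2.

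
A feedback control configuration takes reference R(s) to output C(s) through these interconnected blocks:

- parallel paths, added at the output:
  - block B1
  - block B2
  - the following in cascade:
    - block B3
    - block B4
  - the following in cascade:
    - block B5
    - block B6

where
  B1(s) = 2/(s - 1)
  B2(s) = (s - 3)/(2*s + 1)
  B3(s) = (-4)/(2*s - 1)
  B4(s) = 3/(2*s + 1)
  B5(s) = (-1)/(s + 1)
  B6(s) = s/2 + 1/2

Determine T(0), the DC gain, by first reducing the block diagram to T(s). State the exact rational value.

First reduce the diagram to T(s).

Step 1: combine B3, B4 in series: (-12)/(4*s^2 - 1)
Step 2: combine B5, B6 in series: (-1)/2
Step 3: combine B1, B2, (B3*B4), (B5*B6) in parallel: (2*s^2 - 3*s + 13)/(8*s^3 - 8*s^2 - 2*s + 2)
DC gain: substitute s = 0 into T(s) from step 3: T(0) = 13/2.

Answer: 13/2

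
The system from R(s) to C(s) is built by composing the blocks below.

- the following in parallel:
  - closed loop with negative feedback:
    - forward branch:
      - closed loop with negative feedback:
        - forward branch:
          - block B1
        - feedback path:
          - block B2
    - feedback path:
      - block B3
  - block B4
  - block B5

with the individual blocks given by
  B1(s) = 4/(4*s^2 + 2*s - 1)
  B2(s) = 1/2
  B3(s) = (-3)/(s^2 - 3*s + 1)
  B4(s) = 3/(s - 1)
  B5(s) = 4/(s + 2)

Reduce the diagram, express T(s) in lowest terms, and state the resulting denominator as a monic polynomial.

1. feedback reduction of B1, B2, giving 4/(4*s^2 + 2*s + 1)
2. close the feedback loop around [B1/(1+B1*B2)], B3, giving (4*s^2 - 12*s + 4)/(4*s^4 - 10*s^3 - s^2 - s - 11)
3. combine [[B1/(1+B1*B2)]/(1+[B1/(1+B1*B2)]*B3)], B4, B5 in parallel, giving (28*s^5 - 58*s^4 - 35*s^3 - 25*s^2 - 51*s - 30)/(4*s^6 - 6*s^5 - 19*s^4 + 18*s^3 - 10*s^2 - 9*s + 22)
That last expression is T(s), already simplified. Scaling its denominator by 1/4 (the reciprocal of the leading coefficient) yields the monic denominator.

Hence the answer: s^6 - 3*s^5/2 - 19*s^4/4 + 9*s^3/2 - 5*s^2/2 - 9*s/4 + 11/2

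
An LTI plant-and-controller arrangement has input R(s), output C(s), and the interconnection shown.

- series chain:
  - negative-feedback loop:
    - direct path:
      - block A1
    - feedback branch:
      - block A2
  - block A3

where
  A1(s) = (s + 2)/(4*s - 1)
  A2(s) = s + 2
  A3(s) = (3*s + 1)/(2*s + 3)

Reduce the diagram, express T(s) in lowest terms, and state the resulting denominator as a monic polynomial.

Step 1: collapse the loop (A1 forward, A2 return), giving (s + 2)/(s^2 + 8*s + 3)
Step 2: combine [A1/(1+A1*A2)], A3 in series, giving (3*s^2 + 7*s + 2)/(2*s^3 + 19*s^2 + 30*s + 9)
The result of step 2 is T(s) in lowest terms. Its denominator has leading coefficient 2; dividing the denominator through by 2 makes it monic.

Final answer: s^3 + 19*s^2/2 + 15*s + 9/2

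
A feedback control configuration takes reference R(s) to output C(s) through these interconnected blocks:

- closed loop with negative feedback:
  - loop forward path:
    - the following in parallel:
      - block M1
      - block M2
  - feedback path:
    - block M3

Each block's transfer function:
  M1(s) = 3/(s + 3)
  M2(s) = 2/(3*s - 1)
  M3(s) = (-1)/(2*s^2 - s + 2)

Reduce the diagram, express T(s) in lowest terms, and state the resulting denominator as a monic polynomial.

Step 1. combine M1, M2 in parallel; result (11*s + 3)/(3*s^2 + 8*s - 3)
Step 2. close the feedback loop around (M1+M2), M3; result (22*s^3 - 5*s^2 + 19*s + 6)/(6*s^4 + 13*s^3 - 8*s^2 + 8*s - 9)
Step 2 gives the fully reduced T(s), with no common factor left to cancel. The denominator's leading coefficient is 6, so divide each of its coefficients by 6 to get the monic form.

Therefore the answer is s^4 + 13*s^3/6 - 4*s^2/3 + 4*s/3 - 3/2.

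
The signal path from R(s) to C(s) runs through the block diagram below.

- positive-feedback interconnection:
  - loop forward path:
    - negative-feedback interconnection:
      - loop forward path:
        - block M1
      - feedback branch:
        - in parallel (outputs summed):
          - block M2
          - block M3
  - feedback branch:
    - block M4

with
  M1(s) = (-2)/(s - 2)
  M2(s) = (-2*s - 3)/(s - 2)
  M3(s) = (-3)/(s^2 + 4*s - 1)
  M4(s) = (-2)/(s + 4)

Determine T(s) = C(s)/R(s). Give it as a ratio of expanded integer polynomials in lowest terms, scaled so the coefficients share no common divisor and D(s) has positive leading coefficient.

Step 1: combine M2, M3 in parallel; result (-2*s^3 - 11*s^2 - 13*s + 9)/(s^3 + 2*s^2 - 9*s + 2)
Step 2: reduce the feedback loop with forward M1 and return (M2+M3); result (-2*s^3 - 4*s^2 + 18*s - 4)/(s^4 + 4*s^3 + 9*s^2 + 46*s - 22)
Step 3: reduce the feedback loop with forward [M1/(1+M1*(M2+M3))] and return M4, giving the overall T(s)

Final answer: (-2*s^4 - 12*s^3 + 2*s^2 + 68*s - 16)/(s^5 + 8*s^4 + 21*s^3 + 74*s^2 + 198*s - 96)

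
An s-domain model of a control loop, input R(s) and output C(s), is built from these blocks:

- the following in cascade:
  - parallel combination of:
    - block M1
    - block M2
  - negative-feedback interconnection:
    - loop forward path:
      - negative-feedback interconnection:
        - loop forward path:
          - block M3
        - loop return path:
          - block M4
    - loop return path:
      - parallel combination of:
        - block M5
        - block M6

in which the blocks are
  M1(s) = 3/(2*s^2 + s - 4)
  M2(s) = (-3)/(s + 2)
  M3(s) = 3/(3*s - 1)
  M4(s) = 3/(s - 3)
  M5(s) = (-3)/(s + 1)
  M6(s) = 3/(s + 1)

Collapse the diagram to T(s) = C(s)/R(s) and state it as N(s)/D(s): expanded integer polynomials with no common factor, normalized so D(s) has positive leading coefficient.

First reduce the diagram to T(s).

(1) combine M1, M2 in parallel gives (18 - 6*s^2)/(2*s^3 + 5*s^2 - 2*s - 8)
(2) reduce the feedback loop with forward M3 and return M4 gives (3*s - 9)/(3*s^2 - 10*s + 12)
(3) add M5, M6 (parallel) gives 0
(4) apply the feedback formula to [M3/(1+M3*M4)], (M5+M6) gives (3*s - 9)/(3*s^2 - 10*s + 12)
(5) multiply (M1+M2), [[M3/(1+M3*M4)]/(1+[M3/(1+M3*M4)]*(M5+M6))] (series) - this is the overall T(s), already in the required normalized form

Answer: (-18*s^3 + 54*s^2 + 54*s - 162)/(6*s^5 - 5*s^4 - 32*s^3 + 56*s^2 + 56*s - 96)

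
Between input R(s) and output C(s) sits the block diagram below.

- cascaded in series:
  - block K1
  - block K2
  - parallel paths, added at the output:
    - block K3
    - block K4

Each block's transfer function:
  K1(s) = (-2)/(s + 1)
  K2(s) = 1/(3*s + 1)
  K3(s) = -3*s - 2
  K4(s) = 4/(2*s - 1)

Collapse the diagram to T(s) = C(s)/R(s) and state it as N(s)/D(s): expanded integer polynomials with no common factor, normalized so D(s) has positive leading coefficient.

Step 1 - reduce the parallel group K3, K4 = (-6*s^2 - s + 6)/(2*s - 1)
Step 2 - reduce the series chain K1, K2, (K3+K4), which is the overall transfer function T(s) = C(s)/R(s) in lowest terms

Final answer: (12*s^2 + 2*s - 12)/(6*s^3 + 5*s^2 - 2*s - 1)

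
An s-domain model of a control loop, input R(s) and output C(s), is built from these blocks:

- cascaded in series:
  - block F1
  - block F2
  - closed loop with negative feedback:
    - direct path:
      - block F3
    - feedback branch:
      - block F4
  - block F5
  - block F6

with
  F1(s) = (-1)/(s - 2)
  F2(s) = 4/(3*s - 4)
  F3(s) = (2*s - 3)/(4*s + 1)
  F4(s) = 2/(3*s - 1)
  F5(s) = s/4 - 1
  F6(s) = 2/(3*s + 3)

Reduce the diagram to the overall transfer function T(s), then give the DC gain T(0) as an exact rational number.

Step 1: reduce the feedback loop with forward F3 and return F4; result (6*s^2 - 11*s + 3)/(12*s^2 + 3*s - 7)
Step 2: combine F1, F2, [F3/(1+F3*F4)], F5, F6 in series; result (-12*s^3 + 70*s^2 - 94*s + 24)/(108*s^5 - 225*s^4 - 198*s^3 + 417*s^2 + 114*s - 168)
DC gain: substitute s = 0 into T(s) from step 2: T(0) = 24/(-168) = -1/7.

Final answer: -1/7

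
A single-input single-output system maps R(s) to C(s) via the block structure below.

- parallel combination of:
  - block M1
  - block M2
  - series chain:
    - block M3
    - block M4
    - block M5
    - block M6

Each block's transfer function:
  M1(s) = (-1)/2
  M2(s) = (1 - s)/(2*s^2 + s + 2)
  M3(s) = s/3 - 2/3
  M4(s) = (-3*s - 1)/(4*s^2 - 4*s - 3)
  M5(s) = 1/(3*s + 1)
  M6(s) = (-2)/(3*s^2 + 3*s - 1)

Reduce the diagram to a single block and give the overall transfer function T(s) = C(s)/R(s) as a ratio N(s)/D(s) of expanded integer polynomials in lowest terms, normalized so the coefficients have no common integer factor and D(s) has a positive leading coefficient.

The answer is (-72*s^6 - 108*s^5 + 150*s^4 + 263*s^3 + 15*s^2 - 27*s - 16)/(144*s^6 + 72*s^5 - 156*s^4 - 210*s^3 - 294*s^2 - 42*s + 36).

Reasoning:
Step 1: reduce the series chain M3, M4, M5, M6 -> (2*s - 4)/(36*s^4 - 75*s^2 - 15*s + 9)
Step 2: sum the parallel branches M1, M2, (M3*M4*M5*M6), giving the overall T(s)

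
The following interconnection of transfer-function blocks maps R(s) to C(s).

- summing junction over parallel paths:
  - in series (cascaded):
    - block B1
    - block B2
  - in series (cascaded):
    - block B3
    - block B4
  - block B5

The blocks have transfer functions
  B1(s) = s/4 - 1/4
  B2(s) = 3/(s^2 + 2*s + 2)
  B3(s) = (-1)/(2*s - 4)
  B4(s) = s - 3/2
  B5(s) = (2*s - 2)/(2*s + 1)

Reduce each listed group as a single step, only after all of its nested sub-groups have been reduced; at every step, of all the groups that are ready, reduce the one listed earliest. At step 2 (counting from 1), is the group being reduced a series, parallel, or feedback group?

The answer is series.

Reasoning:
(1) cascade B1, B2
(2) multiply B3, B4 (series)
(3) add (B1*B2), (B3*B4), B5 (parallel)
The group at step 2 is a series group.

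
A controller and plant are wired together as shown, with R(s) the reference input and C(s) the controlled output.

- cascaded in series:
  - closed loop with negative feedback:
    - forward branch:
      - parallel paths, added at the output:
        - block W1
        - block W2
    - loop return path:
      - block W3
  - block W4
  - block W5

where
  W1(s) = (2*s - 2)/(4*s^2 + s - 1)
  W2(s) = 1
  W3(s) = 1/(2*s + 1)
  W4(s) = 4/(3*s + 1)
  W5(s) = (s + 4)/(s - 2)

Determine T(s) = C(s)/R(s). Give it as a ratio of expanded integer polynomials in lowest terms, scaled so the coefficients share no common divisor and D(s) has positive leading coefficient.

[1] add W1, W2 (parallel) = (4*s^2 + 3*s - 3)/(4*s^2 + s - 1)
[2] feedback reduction of (W1+W2), W3 = (8*s^3 + 10*s^2 - 3*s - 3)/(8*s^3 + 10*s^2 + 2*s - 4)
[3] multiply [(W1+W2)/(1+(W1+W2)*W3)], W4, W5 (series), giving the overall T(s)

Final answer: (16*s^4 + 84*s^3 + 74*s^2 - 30*s - 24)/(12*s^5 - 5*s^4 - 30*s^3 - 21*s^2 + 8*s + 4)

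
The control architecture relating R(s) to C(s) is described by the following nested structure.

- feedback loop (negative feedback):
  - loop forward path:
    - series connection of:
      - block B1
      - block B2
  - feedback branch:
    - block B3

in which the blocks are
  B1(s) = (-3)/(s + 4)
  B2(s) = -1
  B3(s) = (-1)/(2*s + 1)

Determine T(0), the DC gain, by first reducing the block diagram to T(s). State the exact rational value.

Step 1. multiply B1, B2 (series): 3/(s + 4)
Step 2. feedback reduction of (B1*B2), B3: (6*s + 3)/(2*s^2 + 9*s + 1)
That last expression is T(s); at s = 0 only the constant terms survive, so T(0) = 3/1 = 3.

Hence the answer: 3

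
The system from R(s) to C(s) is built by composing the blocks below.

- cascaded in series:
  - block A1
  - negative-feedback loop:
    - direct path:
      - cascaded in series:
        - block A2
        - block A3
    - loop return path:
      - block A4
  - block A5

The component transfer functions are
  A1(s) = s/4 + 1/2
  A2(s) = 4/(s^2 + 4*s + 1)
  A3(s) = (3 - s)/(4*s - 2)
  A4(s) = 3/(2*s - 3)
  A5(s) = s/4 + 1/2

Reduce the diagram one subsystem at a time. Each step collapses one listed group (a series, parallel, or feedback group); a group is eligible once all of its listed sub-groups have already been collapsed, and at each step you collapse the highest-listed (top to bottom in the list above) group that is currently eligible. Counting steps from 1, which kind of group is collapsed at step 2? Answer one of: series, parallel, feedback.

The answer is feedback.

Reasoning:
Step 1. multiply A2, A3 (series)
Step 2. feedback reduction of (A2*A3), A4
Step 3. series reduction of A1, [(A2*A3)/(1+(A2*A3)*A4)], A5
The group at step 2 is a feedback group.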